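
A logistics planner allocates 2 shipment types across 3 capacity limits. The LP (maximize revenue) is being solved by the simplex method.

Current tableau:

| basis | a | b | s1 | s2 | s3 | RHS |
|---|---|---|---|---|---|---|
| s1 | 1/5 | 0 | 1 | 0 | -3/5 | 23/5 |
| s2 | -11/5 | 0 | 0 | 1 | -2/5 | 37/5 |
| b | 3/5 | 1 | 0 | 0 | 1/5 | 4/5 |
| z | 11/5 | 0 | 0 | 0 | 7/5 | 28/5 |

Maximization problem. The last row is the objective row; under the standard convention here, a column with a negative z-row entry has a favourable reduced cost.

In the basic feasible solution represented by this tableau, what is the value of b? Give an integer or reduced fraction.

b is basic (row 3); its value is the RHS of that row: 4/5.

4/5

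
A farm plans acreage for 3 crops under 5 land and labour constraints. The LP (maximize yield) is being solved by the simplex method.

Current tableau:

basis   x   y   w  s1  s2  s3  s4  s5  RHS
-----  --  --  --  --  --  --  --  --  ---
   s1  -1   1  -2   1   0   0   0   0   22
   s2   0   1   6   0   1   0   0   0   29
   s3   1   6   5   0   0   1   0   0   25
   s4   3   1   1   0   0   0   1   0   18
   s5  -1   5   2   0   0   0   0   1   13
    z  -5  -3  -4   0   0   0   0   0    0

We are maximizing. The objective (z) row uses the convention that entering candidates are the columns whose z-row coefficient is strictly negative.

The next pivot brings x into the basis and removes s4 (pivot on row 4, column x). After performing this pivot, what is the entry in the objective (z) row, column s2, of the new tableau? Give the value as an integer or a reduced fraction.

Pivot element is row 4, column x: 3.
Normalize row 4: new (row 4, s2) = 0/3 = 0.
z-row ← z-row − (-5)·(new row 4): 0 − (-5)·0 = 0.

0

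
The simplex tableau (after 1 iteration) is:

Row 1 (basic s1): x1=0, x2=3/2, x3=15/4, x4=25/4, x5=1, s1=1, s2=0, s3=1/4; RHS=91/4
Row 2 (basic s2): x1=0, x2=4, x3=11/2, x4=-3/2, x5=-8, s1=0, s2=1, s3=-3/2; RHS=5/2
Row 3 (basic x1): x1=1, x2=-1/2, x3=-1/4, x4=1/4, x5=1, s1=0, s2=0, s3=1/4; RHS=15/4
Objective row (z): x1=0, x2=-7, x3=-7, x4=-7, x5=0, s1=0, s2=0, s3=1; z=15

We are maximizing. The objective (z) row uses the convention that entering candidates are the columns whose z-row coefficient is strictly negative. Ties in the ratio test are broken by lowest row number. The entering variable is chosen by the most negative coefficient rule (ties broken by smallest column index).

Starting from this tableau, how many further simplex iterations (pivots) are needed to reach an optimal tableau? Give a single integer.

pivot: x2 in, s2 out → z = 155/8
pivot: x5 in, s1 out → z = 3063/32
No improving column remains; optimal.

2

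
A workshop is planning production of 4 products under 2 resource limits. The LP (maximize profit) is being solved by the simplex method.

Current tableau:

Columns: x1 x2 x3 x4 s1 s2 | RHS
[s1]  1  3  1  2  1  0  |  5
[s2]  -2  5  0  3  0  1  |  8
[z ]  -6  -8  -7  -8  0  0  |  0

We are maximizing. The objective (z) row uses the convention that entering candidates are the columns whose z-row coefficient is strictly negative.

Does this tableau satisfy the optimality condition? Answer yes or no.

Column x1 has objective-row coefficient -6, which is negative; an improving pivot exists, so not yet optimal.

no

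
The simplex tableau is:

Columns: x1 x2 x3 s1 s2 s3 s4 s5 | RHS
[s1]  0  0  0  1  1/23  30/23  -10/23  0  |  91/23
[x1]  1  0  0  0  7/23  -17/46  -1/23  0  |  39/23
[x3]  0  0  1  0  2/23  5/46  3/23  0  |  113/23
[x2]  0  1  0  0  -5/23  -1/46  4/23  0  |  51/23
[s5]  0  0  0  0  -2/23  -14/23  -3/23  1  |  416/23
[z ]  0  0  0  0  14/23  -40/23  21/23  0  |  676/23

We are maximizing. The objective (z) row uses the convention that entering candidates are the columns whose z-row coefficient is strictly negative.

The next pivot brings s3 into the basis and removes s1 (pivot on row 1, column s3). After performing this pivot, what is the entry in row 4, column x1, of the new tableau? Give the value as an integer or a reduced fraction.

0

Pivot element is row 1, column s3: 30/23.
Normalize row 1: new (row 1, x1) = 0/(30/23) = 0.
row 4 ← row 4 − (-1/46)·(new row 1): 0 − (-1/46)·0 = 0.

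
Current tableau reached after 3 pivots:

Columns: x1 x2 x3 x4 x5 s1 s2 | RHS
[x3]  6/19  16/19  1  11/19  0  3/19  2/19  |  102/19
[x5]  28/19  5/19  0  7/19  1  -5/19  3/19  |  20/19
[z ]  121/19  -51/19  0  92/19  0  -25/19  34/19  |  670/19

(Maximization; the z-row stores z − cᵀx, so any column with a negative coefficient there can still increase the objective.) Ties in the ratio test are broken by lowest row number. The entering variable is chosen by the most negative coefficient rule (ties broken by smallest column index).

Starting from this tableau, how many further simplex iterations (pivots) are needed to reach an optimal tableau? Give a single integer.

3

pivot: x2 in, x5 out → z = 46
pivot: s1 in, x3 out → z = 54
pivot: x5 in, x2 out → z = 80
No improving column remains; optimal.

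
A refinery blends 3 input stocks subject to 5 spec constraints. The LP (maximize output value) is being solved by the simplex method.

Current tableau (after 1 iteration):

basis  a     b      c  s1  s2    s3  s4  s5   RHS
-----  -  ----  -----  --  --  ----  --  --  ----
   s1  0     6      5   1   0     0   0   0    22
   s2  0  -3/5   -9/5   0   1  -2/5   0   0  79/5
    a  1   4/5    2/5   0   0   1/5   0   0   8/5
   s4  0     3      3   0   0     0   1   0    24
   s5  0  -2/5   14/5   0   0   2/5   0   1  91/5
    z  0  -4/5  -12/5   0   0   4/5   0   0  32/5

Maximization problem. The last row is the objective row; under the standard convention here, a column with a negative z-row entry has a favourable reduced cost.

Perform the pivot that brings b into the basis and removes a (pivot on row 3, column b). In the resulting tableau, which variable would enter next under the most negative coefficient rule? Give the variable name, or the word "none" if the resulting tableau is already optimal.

c

Pivot element 4/5. New z-row = old z-row − (-4/5)·(row 3/(4/5)).
Updated z-row coefficients: a: 1, b: 0, c: -2, s1: 0, s2: 0, s3: 1, s4: 0, s5: 0.
The most negative is -2 in column c, so c would enter next.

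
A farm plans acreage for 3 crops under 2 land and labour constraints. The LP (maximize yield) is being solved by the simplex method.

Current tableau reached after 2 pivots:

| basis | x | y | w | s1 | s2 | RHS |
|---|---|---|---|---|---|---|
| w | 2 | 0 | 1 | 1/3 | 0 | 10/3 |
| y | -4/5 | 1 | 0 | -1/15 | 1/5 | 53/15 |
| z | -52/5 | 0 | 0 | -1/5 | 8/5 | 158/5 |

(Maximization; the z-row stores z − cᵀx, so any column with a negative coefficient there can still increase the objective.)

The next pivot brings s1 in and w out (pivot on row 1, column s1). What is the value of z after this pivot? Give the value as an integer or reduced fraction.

Minimum ratio for s1: (10/3)/(1/3) = 10.
z changes by −(z-row coeff of s1)·ratio = −(-1/5)·10 = 2.
New z = 158/5 + 2 = 168/5.

168/5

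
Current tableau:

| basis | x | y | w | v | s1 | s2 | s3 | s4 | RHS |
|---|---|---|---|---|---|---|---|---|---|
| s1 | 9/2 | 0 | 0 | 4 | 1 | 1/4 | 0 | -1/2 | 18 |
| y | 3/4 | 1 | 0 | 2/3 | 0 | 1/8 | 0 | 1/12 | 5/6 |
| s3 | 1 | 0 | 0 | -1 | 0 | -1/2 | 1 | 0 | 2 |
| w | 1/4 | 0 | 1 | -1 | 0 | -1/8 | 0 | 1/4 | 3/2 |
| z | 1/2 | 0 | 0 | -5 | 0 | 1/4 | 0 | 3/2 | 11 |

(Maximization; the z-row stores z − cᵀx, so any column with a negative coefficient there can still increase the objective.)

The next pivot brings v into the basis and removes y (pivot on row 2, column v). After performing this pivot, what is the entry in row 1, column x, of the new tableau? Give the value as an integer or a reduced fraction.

0

Pivot element is row 2, column v: 2/3.
Normalize row 2: new (row 2, x) = (3/4)/(2/3) = 9/8.
row 1 ← row 1 − 4·(new row 2): 9/2 − 4·(9/8) = 0.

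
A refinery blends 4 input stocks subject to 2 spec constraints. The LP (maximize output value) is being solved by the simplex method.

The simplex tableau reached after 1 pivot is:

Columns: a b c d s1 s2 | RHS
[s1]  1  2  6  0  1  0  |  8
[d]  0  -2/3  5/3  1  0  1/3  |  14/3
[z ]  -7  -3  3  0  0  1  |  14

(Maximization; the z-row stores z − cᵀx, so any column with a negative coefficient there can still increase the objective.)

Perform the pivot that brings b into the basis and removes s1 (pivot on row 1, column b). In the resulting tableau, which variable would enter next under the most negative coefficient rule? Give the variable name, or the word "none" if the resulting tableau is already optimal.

Pivot element 2. New z-row = old z-row − (-3)·(row 1/2).
Updated z-row coefficients: a: -11/2, b: 0, c: 12, d: 0, s1: 3/2, s2: 1.
The most negative is -11/2 in column a, so a would enter next.

a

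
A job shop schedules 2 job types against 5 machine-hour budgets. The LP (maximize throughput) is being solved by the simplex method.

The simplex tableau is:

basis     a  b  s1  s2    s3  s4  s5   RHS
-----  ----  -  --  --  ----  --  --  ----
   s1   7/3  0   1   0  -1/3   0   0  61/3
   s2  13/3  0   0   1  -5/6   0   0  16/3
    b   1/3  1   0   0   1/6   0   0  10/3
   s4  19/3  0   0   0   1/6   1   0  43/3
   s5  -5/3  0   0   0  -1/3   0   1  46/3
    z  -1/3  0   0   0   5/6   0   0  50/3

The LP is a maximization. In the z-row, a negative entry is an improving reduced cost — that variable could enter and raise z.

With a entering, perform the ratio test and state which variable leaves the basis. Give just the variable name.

Ratios: row 1 (s1): (61/3)/(7/3) = 61/7; row 2 (s2): (16/3)/(13/3) = 16/13; row 3 (b): (10/3)/(1/3) = 10; row 4 (s4): (43/3)/(19/3) = 43/19; row 5 (s5): entry -5/3 ≤ 0, skip.
Minimum ratio 16/13 is in the s2 row, so s2 leaves.

s2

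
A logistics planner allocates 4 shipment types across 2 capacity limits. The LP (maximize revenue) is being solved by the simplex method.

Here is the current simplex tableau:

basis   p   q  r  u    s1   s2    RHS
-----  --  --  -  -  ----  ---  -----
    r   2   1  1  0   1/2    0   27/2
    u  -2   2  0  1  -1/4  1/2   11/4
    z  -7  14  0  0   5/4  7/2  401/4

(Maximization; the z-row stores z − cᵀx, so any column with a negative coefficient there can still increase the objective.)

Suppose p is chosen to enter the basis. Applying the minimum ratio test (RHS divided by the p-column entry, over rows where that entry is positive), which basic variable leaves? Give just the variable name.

r

Ratios: row 1 (r): (27/2)/2 = 27/4; row 2 (u): entry -2 ≤ 0, skip.
Minimum ratio 27/4 is in the r row, so r leaves.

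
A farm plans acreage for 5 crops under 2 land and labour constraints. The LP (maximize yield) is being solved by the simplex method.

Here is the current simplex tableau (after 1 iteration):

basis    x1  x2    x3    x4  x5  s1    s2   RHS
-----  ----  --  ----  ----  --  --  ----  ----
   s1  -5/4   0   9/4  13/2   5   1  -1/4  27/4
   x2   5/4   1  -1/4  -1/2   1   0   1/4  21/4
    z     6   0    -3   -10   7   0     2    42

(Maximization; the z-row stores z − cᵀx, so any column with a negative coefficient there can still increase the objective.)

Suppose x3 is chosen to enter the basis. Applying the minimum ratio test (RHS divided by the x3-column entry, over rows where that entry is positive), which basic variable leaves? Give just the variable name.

Ratios: row 1 (s1): (27/4)/(9/4) = 3; row 2 (x2): entry -1/4 ≤ 0, skip.
Minimum ratio 3 is in the s1 row, so s1 leaves.

s1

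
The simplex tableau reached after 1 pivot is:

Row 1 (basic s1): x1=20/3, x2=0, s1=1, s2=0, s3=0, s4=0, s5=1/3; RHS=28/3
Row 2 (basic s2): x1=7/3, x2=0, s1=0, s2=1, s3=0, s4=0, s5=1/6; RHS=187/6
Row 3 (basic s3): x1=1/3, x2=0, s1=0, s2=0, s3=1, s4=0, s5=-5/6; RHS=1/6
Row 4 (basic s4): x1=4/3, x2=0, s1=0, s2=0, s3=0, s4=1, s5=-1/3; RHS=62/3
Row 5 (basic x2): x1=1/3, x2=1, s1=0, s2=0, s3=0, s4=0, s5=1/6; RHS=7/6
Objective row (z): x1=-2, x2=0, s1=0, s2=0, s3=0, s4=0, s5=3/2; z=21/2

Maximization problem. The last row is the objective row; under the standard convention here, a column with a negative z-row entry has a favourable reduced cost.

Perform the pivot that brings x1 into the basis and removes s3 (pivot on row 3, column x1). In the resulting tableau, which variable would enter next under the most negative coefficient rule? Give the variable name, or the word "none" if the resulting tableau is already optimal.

s5

Pivot element 1/3. New z-row = old z-row − (-2)·(row 3/(1/3)).
Updated z-row coefficients: x1: 0, x2: 0, s1: 0, s2: 0, s3: 6, s4: 0, s5: -7/2.
The most negative is -7/2 in column s5, so s5 would enter next.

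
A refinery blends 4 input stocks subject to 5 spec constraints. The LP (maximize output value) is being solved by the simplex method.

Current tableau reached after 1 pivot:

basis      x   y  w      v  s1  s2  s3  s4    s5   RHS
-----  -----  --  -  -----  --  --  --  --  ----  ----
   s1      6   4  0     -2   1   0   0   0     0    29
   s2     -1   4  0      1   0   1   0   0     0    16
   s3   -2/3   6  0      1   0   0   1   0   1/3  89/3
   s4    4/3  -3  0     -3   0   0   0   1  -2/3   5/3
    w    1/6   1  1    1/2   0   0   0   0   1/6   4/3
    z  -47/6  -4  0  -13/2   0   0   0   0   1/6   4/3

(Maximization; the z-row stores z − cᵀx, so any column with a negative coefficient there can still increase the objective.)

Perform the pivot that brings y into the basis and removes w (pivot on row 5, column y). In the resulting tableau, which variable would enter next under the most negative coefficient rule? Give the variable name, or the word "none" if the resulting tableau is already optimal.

x

Pivot element 1. New z-row = old z-row − (-4)·(row 5/1).
Updated z-row coefficients: x: -43/6, y: 0, w: 4, v: -9/2, s1: 0, s2: 0, s3: 0, s4: 0, s5: 5/6.
The most negative is -43/6 in column x, so x would enter next.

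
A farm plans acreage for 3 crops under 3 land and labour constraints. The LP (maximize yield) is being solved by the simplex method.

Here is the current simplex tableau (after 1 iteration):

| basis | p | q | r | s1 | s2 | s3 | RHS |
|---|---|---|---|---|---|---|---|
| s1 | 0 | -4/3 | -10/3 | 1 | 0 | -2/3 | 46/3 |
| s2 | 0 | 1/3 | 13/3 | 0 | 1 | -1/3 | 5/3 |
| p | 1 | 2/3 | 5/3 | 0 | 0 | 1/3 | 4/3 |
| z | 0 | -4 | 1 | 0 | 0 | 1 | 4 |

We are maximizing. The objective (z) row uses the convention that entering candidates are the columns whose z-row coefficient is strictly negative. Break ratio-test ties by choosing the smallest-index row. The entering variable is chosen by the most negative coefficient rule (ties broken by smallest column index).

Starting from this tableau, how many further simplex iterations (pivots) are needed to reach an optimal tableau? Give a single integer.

pivot: q in, p out → z = 12
No improving column remains; optimal.

1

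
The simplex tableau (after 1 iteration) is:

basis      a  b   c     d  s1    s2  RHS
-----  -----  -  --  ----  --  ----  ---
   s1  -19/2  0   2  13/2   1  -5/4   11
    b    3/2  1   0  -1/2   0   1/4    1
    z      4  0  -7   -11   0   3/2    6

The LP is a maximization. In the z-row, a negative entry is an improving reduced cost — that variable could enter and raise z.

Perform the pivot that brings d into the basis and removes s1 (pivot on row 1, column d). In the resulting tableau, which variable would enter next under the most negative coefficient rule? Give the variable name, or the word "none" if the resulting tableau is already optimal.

a

Pivot element 13/2. New z-row = old z-row − (-11)·(row 1/(13/2)).
Updated z-row coefficients: a: -157/13, b: 0, c: -47/13, d: 0, s1: 22/13, s2: -8/13.
The most negative is -157/13 in column a, so a would enter next.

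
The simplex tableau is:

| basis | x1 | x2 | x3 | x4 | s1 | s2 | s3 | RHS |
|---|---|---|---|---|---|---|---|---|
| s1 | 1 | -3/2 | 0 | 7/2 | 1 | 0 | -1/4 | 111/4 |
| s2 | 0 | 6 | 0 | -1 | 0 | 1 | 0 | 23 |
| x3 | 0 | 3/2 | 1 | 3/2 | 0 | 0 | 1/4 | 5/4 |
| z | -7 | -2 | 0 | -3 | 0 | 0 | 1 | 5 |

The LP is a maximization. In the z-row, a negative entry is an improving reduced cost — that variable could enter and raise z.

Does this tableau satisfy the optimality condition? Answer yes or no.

Column x1 has objective-row coefficient -7, which is negative; an improving pivot exists, so not yet optimal.

no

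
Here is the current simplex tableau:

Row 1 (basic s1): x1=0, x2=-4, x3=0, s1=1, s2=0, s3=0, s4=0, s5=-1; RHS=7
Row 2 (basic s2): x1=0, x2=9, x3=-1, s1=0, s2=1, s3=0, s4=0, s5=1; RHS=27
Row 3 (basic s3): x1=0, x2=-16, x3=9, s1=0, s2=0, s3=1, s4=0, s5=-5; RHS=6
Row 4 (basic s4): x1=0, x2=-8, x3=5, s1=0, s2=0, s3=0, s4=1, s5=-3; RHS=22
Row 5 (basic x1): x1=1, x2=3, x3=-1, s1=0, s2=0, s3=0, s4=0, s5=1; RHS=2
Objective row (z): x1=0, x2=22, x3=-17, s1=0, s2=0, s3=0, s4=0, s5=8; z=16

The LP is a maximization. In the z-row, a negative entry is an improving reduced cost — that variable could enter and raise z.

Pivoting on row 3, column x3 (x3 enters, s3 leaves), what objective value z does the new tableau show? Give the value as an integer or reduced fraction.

82/3

Minimum ratio for x3: 6/9 = 2/3.
z changes by −(z-row coeff of x3)·ratio = −(-17)·(2/3) = 34/3.
New z = 16 + (34/3) = 82/3.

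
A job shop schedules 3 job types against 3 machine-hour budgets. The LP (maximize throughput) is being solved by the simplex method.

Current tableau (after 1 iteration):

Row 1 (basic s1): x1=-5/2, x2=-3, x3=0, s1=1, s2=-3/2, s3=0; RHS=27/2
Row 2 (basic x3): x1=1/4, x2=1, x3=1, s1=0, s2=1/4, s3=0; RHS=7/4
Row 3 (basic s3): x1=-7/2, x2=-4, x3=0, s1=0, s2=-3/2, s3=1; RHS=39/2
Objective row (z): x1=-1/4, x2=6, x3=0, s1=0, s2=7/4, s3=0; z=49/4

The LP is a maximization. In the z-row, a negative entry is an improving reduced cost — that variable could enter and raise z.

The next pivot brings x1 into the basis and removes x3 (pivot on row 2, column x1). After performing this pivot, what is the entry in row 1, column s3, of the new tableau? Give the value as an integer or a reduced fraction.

0

Pivot element is row 2, column x1: 1/4.
Normalize row 2: new (row 2, s3) = 0/(1/4) = 0.
row 1 ← row 1 − (-5/2)·(new row 2): 0 − (-5/2)·0 = 0.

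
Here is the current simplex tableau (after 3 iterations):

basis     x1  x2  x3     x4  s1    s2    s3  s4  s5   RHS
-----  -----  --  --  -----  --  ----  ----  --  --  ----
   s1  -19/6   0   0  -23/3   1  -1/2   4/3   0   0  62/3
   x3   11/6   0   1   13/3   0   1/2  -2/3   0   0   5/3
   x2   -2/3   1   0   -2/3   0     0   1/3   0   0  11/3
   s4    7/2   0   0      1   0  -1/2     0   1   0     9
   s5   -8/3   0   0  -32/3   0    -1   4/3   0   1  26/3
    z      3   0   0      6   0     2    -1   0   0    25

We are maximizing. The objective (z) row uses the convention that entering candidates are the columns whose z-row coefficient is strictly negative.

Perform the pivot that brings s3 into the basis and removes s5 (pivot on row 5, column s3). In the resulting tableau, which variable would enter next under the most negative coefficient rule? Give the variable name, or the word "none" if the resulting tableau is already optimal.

x4

Pivot element 4/3. New z-row = old z-row − (-1)·(row 5/(4/3)).
Updated z-row coefficients: x1: 1, x2: 0, x3: 0, x4: -2, s1: 0, s2: 5/4, s3: 0, s4: 0, s5: 3/4.
The most negative is -2 in column x4, so x4 would enter next.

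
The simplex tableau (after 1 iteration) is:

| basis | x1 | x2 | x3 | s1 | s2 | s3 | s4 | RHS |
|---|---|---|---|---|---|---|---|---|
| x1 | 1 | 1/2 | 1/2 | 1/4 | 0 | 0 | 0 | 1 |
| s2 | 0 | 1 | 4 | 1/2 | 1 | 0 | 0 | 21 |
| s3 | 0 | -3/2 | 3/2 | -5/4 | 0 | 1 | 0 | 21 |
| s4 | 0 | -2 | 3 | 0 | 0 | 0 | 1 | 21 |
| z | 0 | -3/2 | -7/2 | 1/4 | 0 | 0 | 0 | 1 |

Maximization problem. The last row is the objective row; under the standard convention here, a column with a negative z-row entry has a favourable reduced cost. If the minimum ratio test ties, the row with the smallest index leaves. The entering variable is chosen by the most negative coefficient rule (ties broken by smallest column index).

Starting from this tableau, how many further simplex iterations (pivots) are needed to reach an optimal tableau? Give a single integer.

pivot: x3 in, x1 out → z = 8
No improving column remains; optimal.

1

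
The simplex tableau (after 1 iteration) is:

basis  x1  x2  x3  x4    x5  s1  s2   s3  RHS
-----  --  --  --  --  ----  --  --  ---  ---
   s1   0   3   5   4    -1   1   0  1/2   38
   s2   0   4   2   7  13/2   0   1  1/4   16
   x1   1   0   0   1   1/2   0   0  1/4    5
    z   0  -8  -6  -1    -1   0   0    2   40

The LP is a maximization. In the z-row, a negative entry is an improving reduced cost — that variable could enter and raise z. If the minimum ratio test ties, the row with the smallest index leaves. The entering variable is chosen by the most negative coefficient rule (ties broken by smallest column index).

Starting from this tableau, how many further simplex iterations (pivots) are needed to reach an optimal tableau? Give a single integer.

pivot: x2 in, s2 out → z = 72
pivot: x3 in, s1 out → z = 608/7
No improving column remains; optimal.

2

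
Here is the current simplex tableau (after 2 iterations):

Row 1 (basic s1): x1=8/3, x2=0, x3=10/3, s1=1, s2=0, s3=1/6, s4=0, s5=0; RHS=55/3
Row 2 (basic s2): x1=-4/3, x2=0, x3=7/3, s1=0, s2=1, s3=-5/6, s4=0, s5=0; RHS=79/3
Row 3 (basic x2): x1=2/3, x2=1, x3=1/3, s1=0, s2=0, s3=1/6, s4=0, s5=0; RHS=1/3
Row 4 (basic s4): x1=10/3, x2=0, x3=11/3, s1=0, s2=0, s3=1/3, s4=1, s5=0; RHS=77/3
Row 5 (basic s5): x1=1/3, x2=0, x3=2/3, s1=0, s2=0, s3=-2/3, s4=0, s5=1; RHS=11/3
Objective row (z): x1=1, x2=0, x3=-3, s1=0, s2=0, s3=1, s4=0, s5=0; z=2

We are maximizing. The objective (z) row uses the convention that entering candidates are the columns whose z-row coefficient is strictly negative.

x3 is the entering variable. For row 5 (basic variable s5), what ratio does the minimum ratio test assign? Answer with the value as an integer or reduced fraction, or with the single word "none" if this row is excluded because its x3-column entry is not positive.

Ratio = RHS / (x3 entry) = (11/3) / (2/3) = 11/2.

11/2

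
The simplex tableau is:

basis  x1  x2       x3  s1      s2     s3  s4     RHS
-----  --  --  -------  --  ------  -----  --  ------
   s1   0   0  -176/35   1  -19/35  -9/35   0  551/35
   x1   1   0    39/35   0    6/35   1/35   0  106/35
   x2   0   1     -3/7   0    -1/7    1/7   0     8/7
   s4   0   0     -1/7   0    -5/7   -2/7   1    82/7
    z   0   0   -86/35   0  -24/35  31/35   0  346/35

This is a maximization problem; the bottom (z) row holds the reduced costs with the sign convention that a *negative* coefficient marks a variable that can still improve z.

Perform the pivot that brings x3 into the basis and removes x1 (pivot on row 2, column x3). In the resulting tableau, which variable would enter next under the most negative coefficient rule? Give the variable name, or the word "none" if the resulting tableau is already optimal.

s2

Pivot element 39/35. New z-row = old z-row − (-86/35)·(row 2/(39/35)).
Updated z-row coefficients: x1: 86/39, x2: 0, x3: 0, s1: 0, s2: -4/13, s3: 37/39, s4: 0.
The most negative is -4/13 in column s2, so s2 would enter next.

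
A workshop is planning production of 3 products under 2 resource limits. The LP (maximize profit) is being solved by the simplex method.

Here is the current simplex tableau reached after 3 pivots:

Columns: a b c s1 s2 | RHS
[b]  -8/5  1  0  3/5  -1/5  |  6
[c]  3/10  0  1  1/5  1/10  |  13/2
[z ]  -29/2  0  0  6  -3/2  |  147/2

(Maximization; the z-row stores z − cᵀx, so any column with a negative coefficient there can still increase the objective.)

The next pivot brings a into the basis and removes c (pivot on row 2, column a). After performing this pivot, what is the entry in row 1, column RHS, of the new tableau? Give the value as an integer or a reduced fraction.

Pivot element is row 2, column a: 3/10.
Normalize row 2: new (row 2, RHS) = (13/2)/(3/10) = 65/3.
row 1 ← row 1 − (-8/5)·(new row 2): 6 − (-8/5)·(65/3) = 122/3.

122/3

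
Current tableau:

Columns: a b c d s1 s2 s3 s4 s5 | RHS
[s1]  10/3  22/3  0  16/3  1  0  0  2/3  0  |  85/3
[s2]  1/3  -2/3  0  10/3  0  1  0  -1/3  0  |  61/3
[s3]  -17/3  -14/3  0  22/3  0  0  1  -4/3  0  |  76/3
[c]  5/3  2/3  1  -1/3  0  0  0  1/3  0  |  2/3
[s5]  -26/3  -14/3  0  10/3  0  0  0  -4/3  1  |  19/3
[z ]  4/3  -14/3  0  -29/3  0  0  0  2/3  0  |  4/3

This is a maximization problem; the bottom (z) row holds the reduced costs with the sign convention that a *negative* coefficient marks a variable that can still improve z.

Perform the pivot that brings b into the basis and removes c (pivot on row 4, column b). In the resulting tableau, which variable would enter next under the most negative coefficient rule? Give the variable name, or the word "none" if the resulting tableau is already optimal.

d

Pivot element 2/3. New z-row = old z-row − (-14/3)·(row 4/(2/3)).
Updated z-row coefficients: a: 13, b: 0, c: 7, d: -12, s1: 0, s2: 0, s3: 0, s4: 3, s5: 0.
The most negative is -12 in column d, so d would enter next.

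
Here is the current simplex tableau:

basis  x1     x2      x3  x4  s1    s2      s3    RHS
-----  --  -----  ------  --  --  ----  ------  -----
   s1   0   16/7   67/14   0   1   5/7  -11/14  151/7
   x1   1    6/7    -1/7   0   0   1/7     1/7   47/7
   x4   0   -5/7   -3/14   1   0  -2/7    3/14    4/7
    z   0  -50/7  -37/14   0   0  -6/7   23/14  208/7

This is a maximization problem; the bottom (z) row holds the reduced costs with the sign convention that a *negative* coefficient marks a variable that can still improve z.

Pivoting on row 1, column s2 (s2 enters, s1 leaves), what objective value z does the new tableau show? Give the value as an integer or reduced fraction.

Minimum ratio for s2: (151/7)/(5/7) = 151/5.
z changes by −(z-row coeff of s2)·ratio = −(-6/7)·(151/5) = 906/35.
New z = 208/7 + (906/35) = 278/5.

278/5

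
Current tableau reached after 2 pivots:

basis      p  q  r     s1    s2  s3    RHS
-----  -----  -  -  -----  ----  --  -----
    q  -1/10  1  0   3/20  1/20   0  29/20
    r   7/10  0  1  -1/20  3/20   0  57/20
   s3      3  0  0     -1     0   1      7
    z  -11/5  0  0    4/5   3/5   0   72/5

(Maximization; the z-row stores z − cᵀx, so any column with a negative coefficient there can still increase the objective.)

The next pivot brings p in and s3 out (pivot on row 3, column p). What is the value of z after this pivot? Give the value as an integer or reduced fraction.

Minimum ratio for p: 7/3 = 7/3.
z changes by −(z-row coeff of p)·ratio = −(-11/5)·(7/3) = 77/15.
New z = 72/5 + (77/15) = 293/15.

293/15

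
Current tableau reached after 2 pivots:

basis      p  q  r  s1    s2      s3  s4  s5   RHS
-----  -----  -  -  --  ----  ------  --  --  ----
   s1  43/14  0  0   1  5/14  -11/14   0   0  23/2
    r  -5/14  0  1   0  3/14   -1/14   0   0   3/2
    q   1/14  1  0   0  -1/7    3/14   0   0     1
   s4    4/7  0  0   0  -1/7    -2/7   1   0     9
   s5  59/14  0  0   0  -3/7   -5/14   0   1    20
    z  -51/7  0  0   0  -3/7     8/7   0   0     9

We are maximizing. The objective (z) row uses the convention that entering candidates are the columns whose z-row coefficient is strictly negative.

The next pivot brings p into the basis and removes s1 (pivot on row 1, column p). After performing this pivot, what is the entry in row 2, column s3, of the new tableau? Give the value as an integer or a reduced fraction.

-7/43

Pivot element is row 1, column p: 43/14.
Normalize row 1: new (row 1, s3) = (-11/14)/(43/14) = -11/43.
row 2 ← row 2 − (-5/14)·(new row 1): -1/14 − (-5/14)·(-11/43) = -7/43.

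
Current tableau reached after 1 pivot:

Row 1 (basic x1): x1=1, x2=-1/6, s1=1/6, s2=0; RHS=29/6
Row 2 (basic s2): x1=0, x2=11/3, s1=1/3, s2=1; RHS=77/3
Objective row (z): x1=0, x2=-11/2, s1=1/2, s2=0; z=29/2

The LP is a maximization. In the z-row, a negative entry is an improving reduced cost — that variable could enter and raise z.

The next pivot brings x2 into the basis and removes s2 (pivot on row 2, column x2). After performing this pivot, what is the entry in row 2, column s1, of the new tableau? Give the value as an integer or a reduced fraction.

1/11

Pivot element is row 2, column x2: 11/3.
Normalize row 2: new (row 2, s1) = (1/3)/(11/3) = 1/11.
Row 2 is the pivot row, so the entry is 1/11.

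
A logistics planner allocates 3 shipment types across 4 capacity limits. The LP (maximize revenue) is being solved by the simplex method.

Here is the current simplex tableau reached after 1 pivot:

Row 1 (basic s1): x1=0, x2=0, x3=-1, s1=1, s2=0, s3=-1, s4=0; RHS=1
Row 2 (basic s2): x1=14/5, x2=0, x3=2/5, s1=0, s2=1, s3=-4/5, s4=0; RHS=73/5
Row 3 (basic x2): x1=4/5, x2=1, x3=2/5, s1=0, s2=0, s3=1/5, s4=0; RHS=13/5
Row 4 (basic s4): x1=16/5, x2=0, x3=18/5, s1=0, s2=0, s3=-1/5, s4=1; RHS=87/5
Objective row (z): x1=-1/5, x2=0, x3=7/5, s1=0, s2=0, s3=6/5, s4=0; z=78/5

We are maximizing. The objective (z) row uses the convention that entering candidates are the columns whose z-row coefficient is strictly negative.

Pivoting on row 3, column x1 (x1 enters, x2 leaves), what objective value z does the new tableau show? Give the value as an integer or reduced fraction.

Minimum ratio for x1: (13/5)/(4/5) = 13/4.
z changes by −(z-row coeff of x1)·ratio = −(-1/5)·(13/4) = 13/20.
New z = 78/5 + (13/20) = 65/4.

65/4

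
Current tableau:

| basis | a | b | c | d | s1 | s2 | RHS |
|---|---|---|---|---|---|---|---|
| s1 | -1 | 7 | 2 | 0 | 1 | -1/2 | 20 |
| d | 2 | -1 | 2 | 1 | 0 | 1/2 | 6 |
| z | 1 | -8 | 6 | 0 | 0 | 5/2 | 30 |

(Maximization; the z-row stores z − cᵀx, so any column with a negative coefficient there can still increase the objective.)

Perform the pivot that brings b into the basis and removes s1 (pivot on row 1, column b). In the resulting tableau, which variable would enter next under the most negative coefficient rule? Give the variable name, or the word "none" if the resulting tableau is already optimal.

Pivot element 7. New z-row = old z-row − (-8)·(row 1/7).
Updated z-row coefficients: a: -1/7, b: 0, c: 58/7, d: 0, s1: 8/7, s2: 27/14.
The most negative is -1/7 in column a, so a would enter next.

a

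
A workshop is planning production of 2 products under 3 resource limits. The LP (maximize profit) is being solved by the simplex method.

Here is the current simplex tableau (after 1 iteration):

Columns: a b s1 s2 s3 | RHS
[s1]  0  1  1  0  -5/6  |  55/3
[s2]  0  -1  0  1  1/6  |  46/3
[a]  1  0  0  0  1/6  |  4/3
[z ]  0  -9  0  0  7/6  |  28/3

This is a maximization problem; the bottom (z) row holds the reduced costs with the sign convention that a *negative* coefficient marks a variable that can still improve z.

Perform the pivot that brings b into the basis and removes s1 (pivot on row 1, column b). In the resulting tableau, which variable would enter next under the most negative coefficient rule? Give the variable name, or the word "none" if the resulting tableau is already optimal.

s3

Pivot element 1. New z-row = old z-row − (-9)·(row 1/1).
Updated z-row coefficients: a: 0, b: 0, s1: 9, s2: 0, s3: -19/3.
The most negative is -19/3 in column s3, so s3 would enter next.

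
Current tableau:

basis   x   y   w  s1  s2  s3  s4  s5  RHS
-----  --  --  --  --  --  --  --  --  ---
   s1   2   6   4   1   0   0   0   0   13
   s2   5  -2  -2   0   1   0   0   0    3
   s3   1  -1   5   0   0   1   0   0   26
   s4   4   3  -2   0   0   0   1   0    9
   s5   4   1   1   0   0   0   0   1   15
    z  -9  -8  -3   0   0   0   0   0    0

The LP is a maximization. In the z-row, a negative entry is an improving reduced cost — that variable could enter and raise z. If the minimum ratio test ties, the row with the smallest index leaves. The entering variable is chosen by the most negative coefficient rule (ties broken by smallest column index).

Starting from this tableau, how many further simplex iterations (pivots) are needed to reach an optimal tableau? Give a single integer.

3

pivot: x in, s2 out → z = 27/5
pivot: y in, s4 out → z = 507/23
pivot: w in, s1 out → z = 3091/124
No improving column remains; optimal.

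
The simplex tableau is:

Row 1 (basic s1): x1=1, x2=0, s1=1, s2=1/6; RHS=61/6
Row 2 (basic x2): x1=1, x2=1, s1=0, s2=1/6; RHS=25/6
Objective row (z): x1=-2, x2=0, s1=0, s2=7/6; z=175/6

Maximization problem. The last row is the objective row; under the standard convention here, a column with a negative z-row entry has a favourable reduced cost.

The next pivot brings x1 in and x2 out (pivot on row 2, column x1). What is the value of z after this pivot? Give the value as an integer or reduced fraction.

75/2

Minimum ratio for x1: (25/6)/1 = 25/6.
z changes by −(z-row coeff of x1)·ratio = −(-2)·(25/6) = 25/3.
New z = 175/6 + (25/3) = 75/2.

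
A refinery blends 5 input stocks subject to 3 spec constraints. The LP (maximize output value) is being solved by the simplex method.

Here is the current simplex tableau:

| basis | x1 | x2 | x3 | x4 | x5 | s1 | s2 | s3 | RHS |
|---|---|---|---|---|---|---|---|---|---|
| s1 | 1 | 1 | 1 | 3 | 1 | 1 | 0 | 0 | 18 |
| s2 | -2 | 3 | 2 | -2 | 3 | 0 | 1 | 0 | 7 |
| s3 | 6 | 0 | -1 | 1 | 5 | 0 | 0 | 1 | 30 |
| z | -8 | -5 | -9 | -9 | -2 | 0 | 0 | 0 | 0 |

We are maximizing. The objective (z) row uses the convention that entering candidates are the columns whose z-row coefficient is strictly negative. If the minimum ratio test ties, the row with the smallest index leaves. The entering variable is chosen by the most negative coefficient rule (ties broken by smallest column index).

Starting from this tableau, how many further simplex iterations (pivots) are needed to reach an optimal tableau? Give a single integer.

pivot: x3 in, s2 out → z = 63/2
pivot: x4 in, s1 out → z = 387/4
pivot: x1 in, s3 out → z = 3007/20
No improving column remains; optimal.

3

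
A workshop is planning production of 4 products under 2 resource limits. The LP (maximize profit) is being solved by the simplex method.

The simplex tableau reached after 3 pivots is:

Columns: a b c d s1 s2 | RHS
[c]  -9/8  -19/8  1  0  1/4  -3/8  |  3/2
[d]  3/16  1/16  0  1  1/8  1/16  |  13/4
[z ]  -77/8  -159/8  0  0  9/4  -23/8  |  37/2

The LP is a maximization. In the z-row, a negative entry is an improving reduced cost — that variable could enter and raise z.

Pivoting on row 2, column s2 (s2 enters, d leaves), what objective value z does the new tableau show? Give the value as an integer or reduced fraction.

168

Minimum ratio for s2: (13/4)/(1/16) = 52.
z changes by −(z-row coeff of s2)·ratio = −(-23/8)·52 = 299/2.
New z = 37/2 + (299/2) = 168.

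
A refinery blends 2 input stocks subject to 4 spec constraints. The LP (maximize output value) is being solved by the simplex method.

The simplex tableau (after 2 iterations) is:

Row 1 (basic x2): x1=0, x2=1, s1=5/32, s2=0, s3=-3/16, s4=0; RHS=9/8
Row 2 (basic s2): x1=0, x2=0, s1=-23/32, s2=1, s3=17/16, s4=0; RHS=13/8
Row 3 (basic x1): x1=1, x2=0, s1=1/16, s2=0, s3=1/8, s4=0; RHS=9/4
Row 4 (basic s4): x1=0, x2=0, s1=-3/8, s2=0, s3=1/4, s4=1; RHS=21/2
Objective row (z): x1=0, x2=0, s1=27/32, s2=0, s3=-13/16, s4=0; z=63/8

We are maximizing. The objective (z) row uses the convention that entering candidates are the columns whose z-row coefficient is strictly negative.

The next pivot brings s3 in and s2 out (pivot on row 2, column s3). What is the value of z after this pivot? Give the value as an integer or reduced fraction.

Minimum ratio for s3: (13/8)/(17/16) = 26/17.
z changes by −(z-row coeff of s3)·ratio = −(-13/16)·(26/17) = 169/136.
New z = 63/8 + (169/136) = 155/17.

155/17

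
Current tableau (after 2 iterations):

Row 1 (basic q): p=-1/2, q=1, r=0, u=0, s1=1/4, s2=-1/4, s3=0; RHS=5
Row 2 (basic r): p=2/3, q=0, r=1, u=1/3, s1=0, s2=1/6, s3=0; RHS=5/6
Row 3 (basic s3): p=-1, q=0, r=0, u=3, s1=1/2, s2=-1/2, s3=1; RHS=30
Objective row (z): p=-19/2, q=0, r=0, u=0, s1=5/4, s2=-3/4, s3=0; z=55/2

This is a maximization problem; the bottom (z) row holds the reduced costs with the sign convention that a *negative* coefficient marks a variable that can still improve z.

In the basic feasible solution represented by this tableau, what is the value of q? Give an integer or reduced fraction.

5

q is basic (row 1); its value is the RHS of that row: 5.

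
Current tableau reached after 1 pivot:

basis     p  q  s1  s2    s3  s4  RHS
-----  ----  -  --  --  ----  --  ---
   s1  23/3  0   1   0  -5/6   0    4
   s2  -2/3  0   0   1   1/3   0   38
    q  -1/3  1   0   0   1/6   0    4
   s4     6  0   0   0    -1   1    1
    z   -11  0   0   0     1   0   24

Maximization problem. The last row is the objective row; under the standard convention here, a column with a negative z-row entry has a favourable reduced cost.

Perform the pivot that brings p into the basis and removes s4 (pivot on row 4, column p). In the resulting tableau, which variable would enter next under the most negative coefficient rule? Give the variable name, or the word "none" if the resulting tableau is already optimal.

s3

Pivot element 6. New z-row = old z-row − (-11)·(row 4/6).
Updated z-row coefficients: p: 0, q: 0, s1: 0, s2: 0, s3: -5/6, s4: 11/6.
The most negative is -5/6 in column s3, so s3 would enter next.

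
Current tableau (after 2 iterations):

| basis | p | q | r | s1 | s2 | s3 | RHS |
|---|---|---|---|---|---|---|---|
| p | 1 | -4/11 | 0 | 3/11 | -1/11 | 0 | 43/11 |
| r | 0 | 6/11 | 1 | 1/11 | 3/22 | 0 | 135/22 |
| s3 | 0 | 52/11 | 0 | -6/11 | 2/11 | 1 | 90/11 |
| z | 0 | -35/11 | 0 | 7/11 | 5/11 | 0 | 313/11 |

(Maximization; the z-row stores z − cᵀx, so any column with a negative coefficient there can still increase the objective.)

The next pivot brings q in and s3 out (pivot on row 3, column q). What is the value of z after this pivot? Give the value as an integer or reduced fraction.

Minimum ratio for q: (90/11)/(52/11) = 45/26.
z changes by −(z-row coeff of q)·ratio = −(-35/11)·(45/26) = 1575/286.
New z = 313/11 + (1575/286) = 883/26.

883/26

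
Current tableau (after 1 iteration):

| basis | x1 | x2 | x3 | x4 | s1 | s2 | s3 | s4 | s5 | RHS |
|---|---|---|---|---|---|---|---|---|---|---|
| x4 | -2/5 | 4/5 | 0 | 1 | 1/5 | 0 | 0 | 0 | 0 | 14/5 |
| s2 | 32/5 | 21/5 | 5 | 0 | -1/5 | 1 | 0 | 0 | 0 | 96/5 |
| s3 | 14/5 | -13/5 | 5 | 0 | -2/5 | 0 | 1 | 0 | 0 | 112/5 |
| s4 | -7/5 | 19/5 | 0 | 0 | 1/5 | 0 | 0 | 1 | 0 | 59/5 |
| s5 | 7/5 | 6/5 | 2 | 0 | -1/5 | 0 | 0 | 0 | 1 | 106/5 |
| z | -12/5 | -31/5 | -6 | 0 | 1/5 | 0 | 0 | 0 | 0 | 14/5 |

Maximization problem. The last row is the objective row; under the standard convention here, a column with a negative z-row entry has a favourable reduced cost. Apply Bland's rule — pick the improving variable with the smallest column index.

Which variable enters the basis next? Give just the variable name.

x1

Objective-row coefficients: x1: -12/5, x2: -31/5, x3: -6, x4: 0, s1: 1/5, s2: 0, s3: 0, s4: 0, s5: 0.
Improving columns: x1, x2, x3. Bland's rule picks the smallest column index → x1.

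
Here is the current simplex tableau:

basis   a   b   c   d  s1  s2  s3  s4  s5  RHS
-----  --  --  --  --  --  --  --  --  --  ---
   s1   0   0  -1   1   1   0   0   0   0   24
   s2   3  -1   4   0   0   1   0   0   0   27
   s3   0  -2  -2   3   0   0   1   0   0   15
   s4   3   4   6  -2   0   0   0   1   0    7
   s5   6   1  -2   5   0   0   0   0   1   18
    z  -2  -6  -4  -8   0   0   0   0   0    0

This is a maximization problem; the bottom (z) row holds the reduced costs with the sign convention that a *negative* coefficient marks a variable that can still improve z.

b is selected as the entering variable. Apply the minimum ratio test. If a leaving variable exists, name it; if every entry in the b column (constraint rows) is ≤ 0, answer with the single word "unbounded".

s4

Ratios: row 1 (s1): entry 0 ≤ 0, skip; row 2 (s2): entry -1 ≤ 0, skip; row 3 (s3): entry -2 ≤ 0, skip; row 4 (s4): 7/4 = 7/4; row 5 (s5): 18/1 = 18.
Minimum ratio is in the s4 row, so s4 leaves.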